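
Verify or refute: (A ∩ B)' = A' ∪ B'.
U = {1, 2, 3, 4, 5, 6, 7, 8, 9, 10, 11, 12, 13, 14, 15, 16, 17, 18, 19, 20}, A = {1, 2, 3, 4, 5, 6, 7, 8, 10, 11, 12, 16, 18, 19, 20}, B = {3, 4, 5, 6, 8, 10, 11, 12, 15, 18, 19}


LHS: A ∩ B = {3, 4, 5, 6, 8, 10, 11, 12, 18, 19}
(A ∩ B)' = U \ (A ∩ B) = {1, 2, 7, 9, 13, 14, 15, 16, 17, 20}
A' = {9, 13, 14, 15, 17}, B' = {1, 2, 7, 9, 13, 14, 16, 17, 20}
Claimed RHS: A' ∪ B' = {1, 2, 7, 9, 13, 14, 15, 16, 17, 20}
Identity is VALID: LHS = RHS = {1, 2, 7, 9, 13, 14, 15, 16, 17, 20} ✓

Identity is valid. (A ∩ B)' = A' ∪ B' = {1, 2, 7, 9, 13, 14, 15, 16, 17, 20}


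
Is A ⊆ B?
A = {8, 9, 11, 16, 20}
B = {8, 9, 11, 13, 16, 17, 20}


A ⊆ B means every element of A is in B.
All elements of A are in B.
So A ⊆ B.

Yes, A ⊆ B


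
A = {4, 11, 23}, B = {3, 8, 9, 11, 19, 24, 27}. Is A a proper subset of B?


A ⊂ B requires: A ⊆ B AND A ≠ B.
A ⊆ B? No
A ⊄ B, so A is not a proper subset.

No, A is not a proper subset of B


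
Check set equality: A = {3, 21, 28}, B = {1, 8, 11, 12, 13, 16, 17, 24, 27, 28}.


Two sets are equal iff they have exactly the same elements.
A = {3, 21, 28}
B = {1, 8, 11, 12, 13, 16, 17, 24, 27, 28}
Differences: {1, 3, 8, 11, 12, 13, 16, 17, 21, 24, 27}
A ≠ B

No, A ≠ B


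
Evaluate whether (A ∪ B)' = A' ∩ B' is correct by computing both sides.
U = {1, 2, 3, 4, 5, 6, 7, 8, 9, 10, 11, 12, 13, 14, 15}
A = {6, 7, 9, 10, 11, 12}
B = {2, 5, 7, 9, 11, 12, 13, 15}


LHS: A ∪ B = {2, 5, 6, 7, 9, 10, 11, 12, 13, 15}
(A ∪ B)' = U \ (A ∪ B) = {1, 3, 4, 8, 14}
A' = {1, 2, 3, 4, 5, 8, 13, 14, 15}, B' = {1, 3, 4, 6, 8, 10, 14}
Claimed RHS: A' ∩ B' = {1, 3, 4, 8, 14}
Identity is VALID: LHS = RHS = {1, 3, 4, 8, 14} ✓

Identity is valid. (A ∪ B)' = A' ∩ B' = {1, 3, 4, 8, 14}


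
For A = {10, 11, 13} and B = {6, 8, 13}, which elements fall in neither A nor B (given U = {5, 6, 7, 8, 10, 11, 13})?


A = {10, 11, 13}
B = {6, 8, 13}
Region: in neither A nor B (given U = {5, 6, 7, 8, 10, 11, 13})
Elements: {5, 7}

Elements in neither A nor B (given U = {5, 6, 7, 8, 10, 11, 13}): {5, 7}


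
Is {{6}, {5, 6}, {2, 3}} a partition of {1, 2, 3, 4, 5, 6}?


A partition requires: (1) non-empty parts, (2) pairwise disjoint, (3) union = U
Parts: {6}, {5, 6}, {2, 3}
Union of parts: {2, 3, 5, 6}
U = {1, 2, 3, 4, 5, 6}
All non-empty? True
Pairwise disjoint? False
Covers U? False

No, not a valid partition


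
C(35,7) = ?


C(n,k) = n! / (k!(n-k)!)
C(35,7) = 35! / (7!28!)
= 6724520

C(35,7) = 6724520


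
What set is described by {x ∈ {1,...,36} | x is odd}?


Checking each candidate:
Condition: odd numbers in {1,...,36}
Result = {1, 3, 5, 7, 9, 11, 13, 15, 17, 19, 21, 23, 25, 27, 29, 31, 33, 35}

{1, 3, 5, 7, 9, 11, 13, 15, 17, 19, 21, 23, 25, 27, 29, 31, 33, 35}


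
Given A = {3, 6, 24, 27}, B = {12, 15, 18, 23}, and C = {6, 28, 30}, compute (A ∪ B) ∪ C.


A ∪ B = {3, 6, 12, 15, 18, 23, 24, 27}
(A ∪ B) ∪ C = {3, 6, 12, 15, 18, 23, 24, 27, 28, 30}

A ∪ B ∪ C = {3, 6, 12, 15, 18, 23, 24, 27, 28, 30}


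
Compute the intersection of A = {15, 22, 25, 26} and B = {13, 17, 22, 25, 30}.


A ∩ B = elements in both A and B
A = {15, 22, 25, 26}
B = {13, 17, 22, 25, 30}
A ∩ B = {22, 25}

A ∩ B = {22, 25}


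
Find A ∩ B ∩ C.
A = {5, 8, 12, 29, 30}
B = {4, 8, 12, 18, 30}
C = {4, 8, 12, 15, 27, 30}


A ∩ B = {8, 12, 30}
(A ∩ B) ∩ C = {8, 12, 30}

A ∩ B ∩ C = {8, 12, 30}


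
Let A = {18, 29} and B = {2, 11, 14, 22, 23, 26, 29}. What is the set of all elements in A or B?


A ∪ B = all elements in A or B (or both)
A = {18, 29}
B = {2, 11, 14, 22, 23, 26, 29}
A ∪ B = {2, 11, 14, 18, 22, 23, 26, 29}

A ∪ B = {2, 11, 14, 18, 22, 23, 26, 29}


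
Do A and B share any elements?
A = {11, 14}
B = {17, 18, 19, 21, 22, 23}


Disjoint means A ∩ B = ∅.
A ∩ B = ∅
A ∩ B = ∅, so A and B are disjoint.

No — A and B share no elements (A ∩ B = ∅), so they are disjoint


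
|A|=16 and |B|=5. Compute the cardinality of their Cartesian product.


|A × B| = |A| × |B|
= 16 × 5
= 80

|A × B| = 80


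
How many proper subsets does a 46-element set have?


Total subsets = 2^n = 2^46 = 70368744177664
Proper subsets exclude the set itself: 2^n - 1
= 70368744177664 - 1
= 70368744177663

Number of proper subsets = 70368744177663


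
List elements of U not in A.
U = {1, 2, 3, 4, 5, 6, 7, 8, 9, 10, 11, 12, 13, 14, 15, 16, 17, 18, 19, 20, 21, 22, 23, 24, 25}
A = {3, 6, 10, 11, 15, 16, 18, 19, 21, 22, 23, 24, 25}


Aᶜ = U \ A = elements in U but not in A
U = {1, 2, 3, 4, 5, 6, 7, 8, 9, 10, 11, 12, 13, 14, 15, 16, 17, 18, 19, 20, 21, 22, 23, 24, 25}
A = {3, 6, 10, 11, 15, 16, 18, 19, 21, 22, 23, 24, 25}
Aᶜ = {1, 2, 4, 5, 7, 8, 9, 12, 13, 14, 17, 20}

Aᶜ = {1, 2, 4, 5, 7, 8, 9, 12, 13, 14, 17, 20}


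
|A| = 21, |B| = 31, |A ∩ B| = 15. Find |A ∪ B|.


|A ∪ B| = |A| + |B| - |A ∩ B|
= 21 + 31 - 15
= 37

|A ∪ B| = 37


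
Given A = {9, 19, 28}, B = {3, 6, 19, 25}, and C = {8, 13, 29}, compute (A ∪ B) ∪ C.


A ∪ B = {3, 6, 9, 19, 25, 28}
(A ∪ B) ∪ C = {3, 6, 8, 9, 13, 19, 25, 28, 29}

A ∪ B ∪ C = {3, 6, 8, 9, 13, 19, 25, 28, 29}


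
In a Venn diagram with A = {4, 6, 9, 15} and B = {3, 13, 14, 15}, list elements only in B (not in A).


A = {4, 6, 9, 15}
B = {3, 13, 14, 15}
Region: only in B (not in A)
Elements: {3, 13, 14}

Elements only in B (not in A): {3, 13, 14}


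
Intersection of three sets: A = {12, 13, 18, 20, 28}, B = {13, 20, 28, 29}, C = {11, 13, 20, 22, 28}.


A ∩ B = {13, 20, 28}
(A ∩ B) ∩ C = {13, 20, 28}

A ∩ B ∩ C = {13, 20, 28}


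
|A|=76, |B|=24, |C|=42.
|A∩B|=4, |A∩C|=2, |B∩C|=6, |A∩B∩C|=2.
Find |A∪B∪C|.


|A∪B∪C| = |A|+|B|+|C| - |A∩B|-|A∩C|-|B∩C| + |A∩B∩C|
= 76+24+42 - 4-2-6 + 2
= 142 - 12 + 2
= 132

|A ∪ B ∪ C| = 132


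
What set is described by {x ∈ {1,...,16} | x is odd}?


Checking each candidate:
Condition: odd numbers in {1,...,16}
Result = {1, 3, 5, 7, 9, 11, 13, 15}

{1, 3, 5, 7, 9, 11, 13, 15}


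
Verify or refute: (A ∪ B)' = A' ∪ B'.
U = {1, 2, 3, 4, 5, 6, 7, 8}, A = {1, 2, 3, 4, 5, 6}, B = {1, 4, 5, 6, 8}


LHS: A ∪ B = {1, 2, 3, 4, 5, 6, 8}
(A ∪ B)' = U \ (A ∪ B) = {7}
A' = {7, 8}, B' = {2, 3, 7}
Claimed RHS: A' ∪ B' = {2, 3, 7, 8}
Identity is INVALID: LHS = {7} but the RHS claimed here equals {2, 3, 7, 8}. The correct form is (A ∪ B)' = A' ∩ B'.

Identity is invalid: (A ∪ B)' = {7} but A' ∪ B' = {2, 3, 7, 8}. The correct De Morgan law is (A ∪ B)' = A' ∩ B'.


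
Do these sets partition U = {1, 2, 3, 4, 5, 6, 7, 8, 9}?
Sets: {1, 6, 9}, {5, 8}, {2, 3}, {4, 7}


A partition requires: (1) non-empty parts, (2) pairwise disjoint, (3) union = U
Parts: {1, 6, 9}, {5, 8}, {2, 3}, {4, 7}
Union of parts: {1, 2, 3, 4, 5, 6, 7, 8, 9}
U = {1, 2, 3, 4, 5, 6, 7, 8, 9}
All non-empty? True
Pairwise disjoint? True
Covers U? True

Yes, valid partition


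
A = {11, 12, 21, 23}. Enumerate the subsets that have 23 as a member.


A subset of A contains 23 iff the remaining 3 elements form any subset of A \ {23}.
Count: 2^(n-1) = 2^3 = 8
Subsets containing 23: {23}, {11, 23}, {12, 23}, {21, 23}, {11, 12, 23}, {11, 21, 23}, {12, 21, 23}, {11, 12, 21, 23}

Subsets containing 23 (8 total): {23}, {11, 23}, {12, 23}, {21, 23}, {11, 12, 23}, {11, 21, 23}, {12, 21, 23}, {11, 12, 21, 23}


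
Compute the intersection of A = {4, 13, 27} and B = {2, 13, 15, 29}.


A ∩ B = elements in both A and B
A = {4, 13, 27}
B = {2, 13, 15, 29}
A ∩ B = {13}

A ∩ B = {13}


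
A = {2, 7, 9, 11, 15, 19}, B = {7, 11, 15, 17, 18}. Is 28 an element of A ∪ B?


A = {2, 7, 9, 11, 15, 19}, B = {7, 11, 15, 17, 18}
A ∪ B = all elements in A or B
A ∪ B = {2, 7, 9, 11, 15, 17, 18, 19}
Checking if 28 ∈ A ∪ B
28 is not in A ∪ B → False

28 ∉ A ∪ B


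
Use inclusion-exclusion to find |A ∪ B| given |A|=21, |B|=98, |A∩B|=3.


|A ∪ B| = |A| + |B| - |A ∩ B|
= 21 + 98 - 3
= 116

|A ∪ B| = 116


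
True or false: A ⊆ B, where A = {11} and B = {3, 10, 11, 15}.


A ⊆ B means every element of A is in B.
All elements of A are in B.
So A ⊆ B.

Yes, A ⊆ B


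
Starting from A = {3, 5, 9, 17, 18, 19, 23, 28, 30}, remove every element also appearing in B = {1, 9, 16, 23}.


A \ B = elements in A but not in B
A = {3, 5, 9, 17, 18, 19, 23, 28, 30}
B = {1, 9, 16, 23}
Remove from A any elements in B
A \ B = {3, 5, 17, 18, 19, 28, 30}

A \ B = {3, 5, 17, 18, 19, 28, 30}


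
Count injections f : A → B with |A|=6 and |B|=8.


An injection sends each of |A| = 6 inputs to a distinct output in B.
# injections = |B|·(|B|-1)·…·(|B|-|A|+1) = 8! / (8 - 6)!
= 8 × 7 × 6 × 5 × 4 × 3
= 20160

Number of injections = 20160


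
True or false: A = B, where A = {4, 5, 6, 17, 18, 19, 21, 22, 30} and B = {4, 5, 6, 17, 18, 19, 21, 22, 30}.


Two sets are equal iff they have exactly the same elements.
A = {4, 5, 6, 17, 18, 19, 21, 22, 30}
B = {4, 5, 6, 17, 18, 19, 21, 22, 30}
Same elements → A = B

Yes, A = B


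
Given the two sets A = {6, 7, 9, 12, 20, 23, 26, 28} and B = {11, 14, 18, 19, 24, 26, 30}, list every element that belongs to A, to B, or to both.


A ∪ B = all elements in A or B (or both)
A = {6, 7, 9, 12, 20, 23, 26, 28}
B = {11, 14, 18, 19, 24, 26, 30}
A ∪ B = {6, 7, 9, 11, 12, 14, 18, 19, 20, 23, 24, 26, 28, 30}

A ∪ B = {6, 7, 9, 11, 12, 14, 18, 19, 20, 23, 24, 26, 28, 30}


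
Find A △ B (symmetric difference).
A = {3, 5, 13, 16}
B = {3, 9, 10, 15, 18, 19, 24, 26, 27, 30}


A △ B = (A \ B) ∪ (B \ A) = elements in exactly one of A or B
A \ B = {5, 13, 16}
B \ A = {9, 10, 15, 18, 19, 24, 26, 27, 30}
A △ B = {5, 9, 10, 13, 15, 16, 18, 19, 24, 26, 27, 30}

A △ B = {5, 9, 10, 13, 15, 16, 18, 19, 24, 26, 27, 30}


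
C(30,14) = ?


C(n,k) = n! / (k!(n-k)!)
C(30,14) = 30! / (14!16!)
= 145422675

C(30,14) = 145422675


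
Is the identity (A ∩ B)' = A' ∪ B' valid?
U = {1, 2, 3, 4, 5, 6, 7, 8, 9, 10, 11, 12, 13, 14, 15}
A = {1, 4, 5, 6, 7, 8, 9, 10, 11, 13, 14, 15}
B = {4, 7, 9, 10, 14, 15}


LHS: A ∩ B = {4, 7, 9, 10, 14, 15}
(A ∩ B)' = U \ (A ∩ B) = {1, 2, 3, 5, 6, 8, 11, 12, 13}
A' = {2, 3, 12}, B' = {1, 2, 3, 5, 6, 8, 11, 12, 13}
Claimed RHS: A' ∪ B' = {1, 2, 3, 5, 6, 8, 11, 12, 13}
Identity is VALID: LHS = RHS = {1, 2, 3, 5, 6, 8, 11, 12, 13} ✓

Identity is valid. (A ∩ B)' = A' ∪ B' = {1, 2, 3, 5, 6, 8, 11, 12, 13}


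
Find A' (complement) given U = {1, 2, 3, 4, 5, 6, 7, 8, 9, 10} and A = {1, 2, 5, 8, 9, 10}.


Aᶜ = U \ A = elements in U but not in A
U = {1, 2, 3, 4, 5, 6, 7, 8, 9, 10}
A = {1, 2, 5, 8, 9, 10}
Aᶜ = {3, 4, 6, 7}

Aᶜ = {3, 4, 6, 7}


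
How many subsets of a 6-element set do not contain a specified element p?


Subsets of A avoiding p are subsets of A \ {p}, which has 5 elements.
Count = 2^(n-1) = 2^5
= 32

Number of subsets avoiding p = 32


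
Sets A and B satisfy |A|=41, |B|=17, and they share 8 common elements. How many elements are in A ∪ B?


|A ∪ B| = |A| + |B| - |A ∩ B|
= 41 + 17 - 8
= 50

|A ∪ B| = 50


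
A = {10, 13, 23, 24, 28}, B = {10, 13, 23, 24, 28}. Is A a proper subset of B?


A ⊂ B requires: A ⊆ B AND A ≠ B.
A ⊆ B? Yes
A = B? Yes
A = B, so A is not a PROPER subset.

No, A is not a proper subset of B


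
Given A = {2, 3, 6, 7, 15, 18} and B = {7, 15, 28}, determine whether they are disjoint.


Disjoint means A ∩ B = ∅.
A ∩ B = {7, 15}
A ∩ B ≠ ∅, so A and B are NOT disjoint.

No, A and B are not disjoint (A ∩ B = {7, 15})


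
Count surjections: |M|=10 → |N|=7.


n = |M| = 10, k = |N| = 7. Surjections via inclusion-exclusion:
S(n,k) = Σ(-1)^i × C(k,i) × (k-i)^n, i=0 to k
i=0: (-1)^0×C(7,0)×7^10 = 282475249
i=1: (-1)^1×C(7,1)×6^10 = -423263232
i=2: (-1)^2×C(7,2)×5^10 = 205078125
i=3: (-1)^3×C(7,3)×4^10 = -36700160
i=4: (-1)^4×C(7,4)×3^10 = 2066715
i=5: (-1)^5×C(7,5)×2^10 = -21504
i=6: (-1)^6×C(7,6)×1^10 = 7
i=7: (-1)^7×C(7,7)×0^10 = 0
Total = 29635200

Number of surjections = 29635200


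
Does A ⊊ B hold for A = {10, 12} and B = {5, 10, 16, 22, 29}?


A ⊂ B requires: A ⊆ B AND A ≠ B.
A ⊆ B? No
A ⊄ B, so A is not a proper subset.

No, A is not a proper subset of B


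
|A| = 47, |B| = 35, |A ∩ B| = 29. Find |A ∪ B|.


|A ∪ B| = |A| + |B| - |A ∩ B|
= 47 + 35 - 29
= 53

|A ∪ B| = 53


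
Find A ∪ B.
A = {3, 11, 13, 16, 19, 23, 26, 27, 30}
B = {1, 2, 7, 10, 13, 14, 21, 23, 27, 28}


A ∪ B = all elements in A or B (or both)
A = {3, 11, 13, 16, 19, 23, 26, 27, 30}
B = {1, 2, 7, 10, 13, 14, 21, 23, 27, 28}
A ∪ B = {1, 2, 3, 7, 10, 11, 13, 14, 16, 19, 21, 23, 26, 27, 28, 30}

A ∪ B = {1, 2, 3, 7, 10, 11, 13, 14, 16, 19, 21, 23, 26, 27, 28, 30}


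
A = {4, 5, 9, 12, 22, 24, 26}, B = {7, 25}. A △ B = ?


A △ B = (A \ B) ∪ (B \ A) = elements in exactly one of A or B
A \ B = {4, 5, 9, 12, 22, 24, 26}
B \ A = {7, 25}
A △ B = {4, 5, 7, 9, 12, 22, 24, 25, 26}

A △ B = {4, 5, 7, 9, 12, 22, 24, 25, 26}


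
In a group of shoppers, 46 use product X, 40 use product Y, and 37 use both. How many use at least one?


|A ∪ B| = |A| + |B| - |A ∩ B|
= 46 + 40 - 37
= 49

|A ∪ B| = 49


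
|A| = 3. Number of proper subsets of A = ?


Total subsets = 2^n = 2^3 = 8
Proper subsets exclude the set itself: 2^n - 1
= 8 - 1
= 7

Number of proper subsets = 7


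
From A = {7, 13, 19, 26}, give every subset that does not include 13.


A subset of A that omits 13 is a subset of A \ {13}, so there are 2^(n-1) = 2^3 = 8 of them.
Subsets excluding 13: ∅, {7}, {19}, {26}, {7, 19}, {7, 26}, {19, 26}, {7, 19, 26}

Subsets excluding 13 (8 total): ∅, {7}, {19}, {26}, {7, 19}, {7, 26}, {19, 26}, {7, 19, 26}


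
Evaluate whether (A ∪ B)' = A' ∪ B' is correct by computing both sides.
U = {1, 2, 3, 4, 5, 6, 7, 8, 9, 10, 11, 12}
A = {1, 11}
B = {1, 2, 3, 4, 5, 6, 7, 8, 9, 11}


LHS: A ∪ B = {1, 2, 3, 4, 5, 6, 7, 8, 9, 11}
(A ∪ B)' = U \ (A ∪ B) = {10, 12}
A' = {2, 3, 4, 5, 6, 7, 8, 9, 10, 12}, B' = {10, 12}
Claimed RHS: A' ∪ B' = {2, 3, 4, 5, 6, 7, 8, 9, 10, 12}
Identity is INVALID: LHS = {10, 12} but the RHS claimed here equals {2, 3, 4, 5, 6, 7, 8, 9, 10, 12}. The correct form is (A ∪ B)' = A' ∩ B'.

Identity is invalid: (A ∪ B)' = {10, 12} but A' ∪ B' = {2, 3, 4, 5, 6, 7, 8, 9, 10, 12}. The correct De Morgan law is (A ∪ B)' = A' ∩ B'.


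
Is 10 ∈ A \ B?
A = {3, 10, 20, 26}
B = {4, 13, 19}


A = {3, 10, 20, 26}, B = {4, 13, 19}
A \ B = elements in A but not in B
A \ B = {3, 10, 20, 26}
Checking if 10 ∈ A \ B
10 is in A \ B → True

10 ∈ A \ B


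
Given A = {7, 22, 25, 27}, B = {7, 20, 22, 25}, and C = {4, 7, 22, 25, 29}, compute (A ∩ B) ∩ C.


A ∩ B = {7, 22, 25}
(A ∩ B) ∩ C = {7, 22, 25}

A ∩ B ∩ C = {7, 22, 25}


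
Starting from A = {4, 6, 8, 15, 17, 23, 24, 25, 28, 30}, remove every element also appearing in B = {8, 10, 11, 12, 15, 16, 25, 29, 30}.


A \ B = elements in A but not in B
A = {4, 6, 8, 15, 17, 23, 24, 25, 28, 30}
B = {8, 10, 11, 12, 15, 16, 25, 29, 30}
Remove from A any elements in B
A \ B = {4, 6, 17, 23, 24, 28}

A \ B = {4, 6, 17, 23, 24, 28}


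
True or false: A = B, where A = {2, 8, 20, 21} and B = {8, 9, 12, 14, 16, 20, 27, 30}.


Two sets are equal iff they have exactly the same elements.
A = {2, 8, 20, 21}
B = {8, 9, 12, 14, 16, 20, 27, 30}
Differences: {2, 9, 12, 14, 16, 21, 27, 30}
A ≠ B

No, A ≠ B


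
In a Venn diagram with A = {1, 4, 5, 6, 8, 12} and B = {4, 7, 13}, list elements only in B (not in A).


A = {1, 4, 5, 6, 8, 12}
B = {4, 7, 13}
Region: only in B (not in A)
Elements: {7, 13}

Elements only in B (not in A): {7, 13}


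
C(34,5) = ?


C(n,k) = n! / (k!(n-k)!)
C(34,5) = 34! / (5!29!)
= 278256

C(34,5) = 278256


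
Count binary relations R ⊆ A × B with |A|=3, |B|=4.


A relation from A to B is any subset of A × B.
|A × B| = 3 × 4 = 12
# relations = 2^|A × B| = 2^12 = 4096

Number of relations = 4096


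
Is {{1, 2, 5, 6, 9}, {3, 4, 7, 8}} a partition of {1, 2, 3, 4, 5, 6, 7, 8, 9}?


A partition requires: (1) non-empty parts, (2) pairwise disjoint, (3) union = U
Parts: {1, 2, 5, 6, 9}, {3, 4, 7, 8}
Union of parts: {1, 2, 3, 4, 5, 6, 7, 8, 9}
U = {1, 2, 3, 4, 5, 6, 7, 8, 9}
All non-empty? True
Pairwise disjoint? True
Covers U? True

Yes, valid partition


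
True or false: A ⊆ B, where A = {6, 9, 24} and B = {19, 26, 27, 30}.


A ⊆ B means every element of A is in B.
Elements in A not in B: {6, 9, 24}
So A ⊄ B.

No, A ⊄ B


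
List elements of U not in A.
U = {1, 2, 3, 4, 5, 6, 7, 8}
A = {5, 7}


Aᶜ = U \ A = elements in U but not in A
U = {1, 2, 3, 4, 5, 6, 7, 8}
A = {5, 7}
Aᶜ = {1, 2, 3, 4, 6, 8}

Aᶜ = {1, 2, 3, 4, 6, 8}


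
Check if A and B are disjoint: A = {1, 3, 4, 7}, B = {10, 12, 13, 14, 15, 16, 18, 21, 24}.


Disjoint means A ∩ B = ∅.
A ∩ B = ∅
A ∩ B = ∅, so A and B are disjoint.

Yes, A and B are disjoint


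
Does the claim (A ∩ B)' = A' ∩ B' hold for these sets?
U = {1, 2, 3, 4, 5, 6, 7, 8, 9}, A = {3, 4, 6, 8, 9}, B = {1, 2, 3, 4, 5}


LHS: A ∩ B = {3, 4}
(A ∩ B)' = U \ (A ∩ B) = {1, 2, 5, 6, 7, 8, 9}
A' = {1, 2, 5, 7}, B' = {6, 7, 8, 9}
Claimed RHS: A' ∩ B' = {7}
Identity is INVALID: LHS = {1, 2, 5, 6, 7, 8, 9} but the RHS claimed here equals {7}. The correct form is (A ∩ B)' = A' ∪ B'.

Identity is invalid: (A ∩ B)' = {1, 2, 5, 6, 7, 8, 9} but A' ∩ B' = {7}. The correct De Morgan law is (A ∩ B)' = A' ∪ B'.


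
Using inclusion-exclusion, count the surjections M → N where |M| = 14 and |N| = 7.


n = |M| = 14, k = |N| = 7. Surjections via inclusion-exclusion:
S(n,k) = Σ(-1)^i × C(k,i) × (k-i)^n, i=0 to k
i=0: (-1)^0×C(7,0)×7^14 = 678223072849
i=1: (-1)^1×C(7,1)×6^14 = -548549148672
i=2: (-1)^2×C(7,2)×5^14 = 128173828125
i=3: (-1)^3×C(7,3)×4^14 = -9395240960
i=4: (-1)^4×C(7,4)×3^14 = 167403915
i=5: (-1)^5×C(7,5)×2^14 = -344064
i=6: (-1)^6×C(7,6)×1^14 = 7
i=7: (-1)^7×C(7,7)×0^14 = 0
Total = 248619571200

Number of surjections = 248619571200


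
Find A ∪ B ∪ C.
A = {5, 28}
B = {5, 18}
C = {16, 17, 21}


A ∪ B = {5, 18, 28}
(A ∪ B) ∪ C = {5, 16, 17, 18, 21, 28}

A ∪ B ∪ C = {5, 16, 17, 18, 21, 28}


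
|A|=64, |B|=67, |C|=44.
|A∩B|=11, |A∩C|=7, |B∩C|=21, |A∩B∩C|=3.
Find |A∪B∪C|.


|A∪B∪C| = |A|+|B|+|C| - |A∩B|-|A∩C|-|B∩C| + |A∩B∩C|
= 64+67+44 - 11-7-21 + 3
= 175 - 39 + 3
= 139

|A ∪ B ∪ C| = 139


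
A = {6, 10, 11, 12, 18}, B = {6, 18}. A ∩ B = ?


A ∩ B = elements in both A and B
A = {6, 10, 11, 12, 18}
B = {6, 18}
A ∩ B = {6, 18}

A ∩ B = {6, 18}


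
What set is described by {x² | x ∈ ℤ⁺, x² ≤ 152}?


Checking each candidate:
Condition: positive perfect squares ≤ 152
Result = {1, 4, 9, 16, 25, 36, 49, 64, 81, 100, 121, 144}

{1, 4, 9, 16, 25, 36, 49, 64, 81, 100, 121, 144}


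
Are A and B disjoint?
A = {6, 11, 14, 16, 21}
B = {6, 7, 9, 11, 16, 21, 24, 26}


Disjoint means A ∩ B = ∅.
A ∩ B = {6, 11, 16, 21}
A ∩ B ≠ ∅, so A and B are NOT disjoint.

No, A and B are not disjoint (A ∩ B = {6, 11, 16, 21})


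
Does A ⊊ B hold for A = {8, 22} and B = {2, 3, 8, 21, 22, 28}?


A ⊂ B requires: A ⊆ B AND A ≠ B.
A ⊆ B? Yes
A = B? No
A ⊂ B: Yes (A is a proper subset of B)

Yes, A ⊂ B


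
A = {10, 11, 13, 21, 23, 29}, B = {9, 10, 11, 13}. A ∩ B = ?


A ∩ B = elements in both A and B
A = {10, 11, 13, 21, 23, 29}
B = {9, 10, 11, 13}
A ∩ B = {10, 11, 13}

A ∩ B = {10, 11, 13}


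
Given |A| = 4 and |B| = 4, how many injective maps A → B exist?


An injection sends each of |A| = 4 inputs to a distinct output in B.
# injections = |B|·(|B|-1)·…·(|B|-|A|+1) = 4! / (4 - 4)!
= 4 × 3 × 2 × 1
= 24

Number of injections = 24


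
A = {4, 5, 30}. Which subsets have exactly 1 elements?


|A| = 3, so A has C(3,1) = 3 subsets of size 1.
Enumerate by choosing 1 elements from A at a time:
{4}, {5}, {30}

1-element subsets (3 total): {4}, {5}, {30}


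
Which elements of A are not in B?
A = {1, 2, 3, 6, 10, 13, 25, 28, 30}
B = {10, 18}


A \ B = elements in A but not in B
A = {1, 2, 3, 6, 10, 13, 25, 28, 30}
B = {10, 18}
Remove from A any elements in B
A \ B = {1, 2, 3, 6, 13, 25, 28, 30}

A \ B = {1, 2, 3, 6, 13, 25, 28, 30}


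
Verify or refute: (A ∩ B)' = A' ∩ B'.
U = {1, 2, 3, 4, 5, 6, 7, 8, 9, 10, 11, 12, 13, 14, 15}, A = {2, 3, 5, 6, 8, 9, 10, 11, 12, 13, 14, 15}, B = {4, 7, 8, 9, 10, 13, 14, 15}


LHS: A ∩ B = {8, 9, 10, 13, 14, 15}
(A ∩ B)' = U \ (A ∩ B) = {1, 2, 3, 4, 5, 6, 7, 11, 12}
A' = {1, 4, 7}, B' = {1, 2, 3, 5, 6, 11, 12}
Claimed RHS: A' ∩ B' = {1}
Identity is INVALID: LHS = {1, 2, 3, 4, 5, 6, 7, 11, 12} but the RHS claimed here equals {1}. The correct form is (A ∩ B)' = A' ∪ B'.

Identity is invalid: (A ∩ B)' = {1, 2, 3, 4, 5, 6, 7, 11, 12} but A' ∩ B' = {1}. The correct De Morgan law is (A ∩ B)' = A' ∪ B'.


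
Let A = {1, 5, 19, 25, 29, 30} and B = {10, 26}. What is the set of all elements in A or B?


A ∪ B = all elements in A or B (or both)
A = {1, 5, 19, 25, 29, 30}
B = {10, 26}
A ∪ B = {1, 5, 10, 19, 25, 26, 29, 30}

A ∪ B = {1, 5, 10, 19, 25, 26, 29, 30}


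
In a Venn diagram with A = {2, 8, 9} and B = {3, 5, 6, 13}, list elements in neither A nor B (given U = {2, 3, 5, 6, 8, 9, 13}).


A = {2, 8, 9}
B = {3, 5, 6, 13}
Region: in neither A nor B (given U = {2, 3, 5, 6, 8, 9, 13})
Elements: ∅

Elements in neither A nor B (given U = {2, 3, 5, 6, 8, 9, 13}): ∅


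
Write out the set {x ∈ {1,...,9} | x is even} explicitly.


Checking each candidate:
Condition: even numbers in {1,...,9}
Result = {2, 4, 6, 8}

{2, 4, 6, 8}


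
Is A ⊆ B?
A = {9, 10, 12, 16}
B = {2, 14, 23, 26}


A ⊆ B means every element of A is in B.
Elements in A not in B: {9, 10, 12, 16}
So A ⊄ B.

No, A ⊄ B


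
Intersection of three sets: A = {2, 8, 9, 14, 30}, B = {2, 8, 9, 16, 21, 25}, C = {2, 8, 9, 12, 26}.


A ∩ B = {2, 8, 9}
(A ∩ B) ∩ C = {2, 8, 9}

A ∩ B ∩ C = {2, 8, 9}


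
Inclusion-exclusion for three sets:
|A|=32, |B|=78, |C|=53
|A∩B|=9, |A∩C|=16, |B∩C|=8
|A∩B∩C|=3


|A∪B∪C| = |A|+|B|+|C| - |A∩B|-|A∩C|-|B∩C| + |A∩B∩C|
= 32+78+53 - 9-16-8 + 3
= 163 - 33 + 3
= 133

|A ∪ B ∪ C| = 133


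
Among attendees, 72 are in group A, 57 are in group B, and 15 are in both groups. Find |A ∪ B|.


|A ∪ B| = |A| + |B| - |A ∩ B|
= 72 + 57 - 15
= 114

|A ∪ B| = 114


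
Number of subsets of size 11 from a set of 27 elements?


C(n,k) = n! / (k!(n-k)!)
C(27,11) = 27! / (11!16!)
= 13037895

C(27,11) = 13037895


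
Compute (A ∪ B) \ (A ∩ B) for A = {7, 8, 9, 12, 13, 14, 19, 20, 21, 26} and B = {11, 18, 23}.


A △ B = (A \ B) ∪ (B \ A) = elements in exactly one of A or B
A \ B = {7, 8, 9, 12, 13, 14, 19, 20, 21, 26}
B \ A = {11, 18, 23}
A △ B = {7, 8, 9, 11, 12, 13, 14, 18, 19, 20, 21, 23, 26}

A △ B = {7, 8, 9, 11, 12, 13, 14, 18, 19, 20, 21, 23, 26}


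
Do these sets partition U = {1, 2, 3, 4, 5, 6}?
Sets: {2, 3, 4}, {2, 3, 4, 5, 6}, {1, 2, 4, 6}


A partition requires: (1) non-empty parts, (2) pairwise disjoint, (3) union = U
Parts: {2, 3, 4}, {2, 3, 4, 5, 6}, {1, 2, 4, 6}
Union of parts: {1, 2, 3, 4, 5, 6}
U = {1, 2, 3, 4, 5, 6}
All non-empty? True
Pairwise disjoint? False
Covers U? True

No, not a valid partition


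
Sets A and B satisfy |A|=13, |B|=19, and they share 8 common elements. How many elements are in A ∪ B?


|A ∪ B| = |A| + |B| - |A ∩ B|
= 13 + 19 - 8
= 24

|A ∪ B| = 24


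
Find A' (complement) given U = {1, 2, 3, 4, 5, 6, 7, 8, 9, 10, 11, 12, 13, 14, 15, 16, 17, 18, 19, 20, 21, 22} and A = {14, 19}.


Aᶜ = U \ A = elements in U but not in A
U = {1, 2, 3, 4, 5, 6, 7, 8, 9, 10, 11, 12, 13, 14, 15, 16, 17, 18, 19, 20, 21, 22}
A = {14, 19}
Aᶜ = {1, 2, 3, 4, 5, 6, 7, 8, 9, 10, 11, 12, 13, 15, 16, 17, 18, 20, 21, 22}

Aᶜ = {1, 2, 3, 4, 5, 6, 7, 8, 9, 10, 11, 12, 13, 15, 16, 17, 18, 20, 21, 22}


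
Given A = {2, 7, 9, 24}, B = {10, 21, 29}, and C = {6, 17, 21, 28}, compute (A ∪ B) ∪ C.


A ∪ B = {2, 7, 9, 10, 21, 24, 29}
(A ∪ B) ∪ C = {2, 6, 7, 9, 10, 17, 21, 24, 28, 29}

A ∪ B ∪ C = {2, 6, 7, 9, 10, 17, 21, 24, 28, 29}


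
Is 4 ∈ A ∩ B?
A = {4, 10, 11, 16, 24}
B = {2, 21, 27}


A = {4, 10, 11, 16, 24}, B = {2, 21, 27}
A ∩ B = elements in both A and B
A ∩ B = ∅
Checking if 4 ∈ A ∩ B
4 is not in A ∩ B → False

4 ∉ A ∩ B


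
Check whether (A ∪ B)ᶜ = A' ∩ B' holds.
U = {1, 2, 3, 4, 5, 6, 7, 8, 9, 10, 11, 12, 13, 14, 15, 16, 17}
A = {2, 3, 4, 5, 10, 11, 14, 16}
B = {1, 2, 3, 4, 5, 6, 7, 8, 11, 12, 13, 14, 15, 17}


LHS: A ∪ B = {1, 2, 3, 4, 5, 6, 7, 8, 10, 11, 12, 13, 14, 15, 16, 17}
(A ∪ B)' = U \ (A ∪ B) = {9}
A' = {1, 6, 7, 8, 9, 12, 13, 15, 17}, B' = {9, 10, 16}
Claimed RHS: A' ∩ B' = {9}
Identity is VALID: LHS = RHS = {9} ✓

Identity is valid. (A ∪ B)' = A' ∩ B' = {9}


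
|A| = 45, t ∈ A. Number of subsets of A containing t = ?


Subsets of A containing t correspond to subsets of A \ {t}, which has 44 elements.
Count = 2^(n-1) = 2^44
= 17592186044416

Number of subsets containing t = 17592186044416


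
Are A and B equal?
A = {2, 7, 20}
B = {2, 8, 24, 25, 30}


Two sets are equal iff they have exactly the same elements.
A = {2, 7, 20}
B = {2, 8, 24, 25, 30}
Differences: {7, 8, 20, 24, 25, 30}
A ≠ B

No, A ≠ B


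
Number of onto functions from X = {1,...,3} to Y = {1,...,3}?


n = |X| = 3, k = |Y| = 3. Surjections via inclusion-exclusion:
S(n,k) = Σ(-1)^i × C(k,i) × (k-i)^n, i=0 to k
i=0: (-1)^0×C(3,0)×3^3 = 27
i=1: (-1)^1×C(3,1)×2^3 = -24
i=2: (-1)^2×C(3,2)×1^3 = 3
i=3: (-1)^3×C(3,3)×0^3 = 0
Total = 6

Number of surjections = 6


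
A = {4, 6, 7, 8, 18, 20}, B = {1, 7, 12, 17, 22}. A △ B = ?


A △ B = (A \ B) ∪ (B \ A) = elements in exactly one of A or B
A \ B = {4, 6, 8, 18, 20}
B \ A = {1, 12, 17, 22}
A △ B = {1, 4, 6, 8, 12, 17, 18, 20, 22}

A △ B = {1, 4, 6, 8, 12, 17, 18, 20, 22}


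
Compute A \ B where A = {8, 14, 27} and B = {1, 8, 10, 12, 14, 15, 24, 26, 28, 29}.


A \ B = elements in A but not in B
A = {8, 14, 27}
B = {1, 8, 10, 12, 14, 15, 24, 26, 28, 29}
Remove from A any elements in B
A \ B = {27}

A \ B = {27}


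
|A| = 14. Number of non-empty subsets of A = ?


Total subsets = 2^n = 2^14 = 16384
Non-empty subsets exclude the empty set: 2^n - 1
= 16384 - 1
= 16383

Number of non-empty subsets = 16383


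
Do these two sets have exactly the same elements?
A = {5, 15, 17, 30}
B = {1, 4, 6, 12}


Two sets are equal iff they have exactly the same elements.
A = {5, 15, 17, 30}
B = {1, 4, 6, 12}
Differences: {1, 4, 5, 6, 12, 15, 17, 30}
A ≠ B

No, A ≠ B


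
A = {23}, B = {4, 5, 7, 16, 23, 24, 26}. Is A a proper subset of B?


A ⊂ B requires: A ⊆ B AND A ≠ B.
A ⊆ B? Yes
A = B? No
A ⊂ B: Yes (A is a proper subset of B)

Yes, A ⊂ B


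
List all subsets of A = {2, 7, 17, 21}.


|A| = 4, so |P(A)| = 2^4 = 16
Enumerate subsets by cardinality (0 to 4):
∅, {2}, {7}, {17}, {21}, {2, 7}, {2, 17}, {2, 21}, {7, 17}, {7, 21}, {17, 21}, {2, 7, 17}, {2, 7, 21}, {2, 17, 21}, {7, 17, 21}, {2, 7, 17, 21}

P(A) has 16 subsets: ∅, {2}, {7}, {17}, {21}, {2, 7}, {2, 17}, {2, 21}, {7, 17}, {7, 21}, {17, 21}, {2, 7, 17}, {2, 7, 21}, {2, 17, 21}, {7, 17, 21}, {2, 7, 17, 21}


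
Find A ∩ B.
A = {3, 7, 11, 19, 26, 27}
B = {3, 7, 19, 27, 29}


A ∩ B = elements in both A and B
A = {3, 7, 11, 19, 26, 27}
B = {3, 7, 19, 27, 29}
A ∩ B = {3, 7, 19, 27}

A ∩ B = {3, 7, 19, 27}


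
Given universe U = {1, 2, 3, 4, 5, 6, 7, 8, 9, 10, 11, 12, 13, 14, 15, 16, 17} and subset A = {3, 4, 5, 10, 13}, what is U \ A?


Aᶜ = U \ A = elements in U but not in A
U = {1, 2, 3, 4, 5, 6, 7, 8, 9, 10, 11, 12, 13, 14, 15, 16, 17}
A = {3, 4, 5, 10, 13}
Aᶜ = {1, 2, 6, 7, 8, 9, 11, 12, 14, 15, 16, 17}

Aᶜ = {1, 2, 6, 7, 8, 9, 11, 12, 14, 15, 16, 17}


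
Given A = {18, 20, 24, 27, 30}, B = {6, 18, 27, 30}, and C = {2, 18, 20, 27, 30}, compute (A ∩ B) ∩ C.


A ∩ B = {18, 27, 30}
(A ∩ B) ∩ C = {18, 27, 30}

A ∩ B ∩ C = {18, 27, 30}


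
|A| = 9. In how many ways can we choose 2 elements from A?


C(n,k) = n! / (k!(n-k)!)
C(9,2) = 9! / (2!7!)
= 36

C(9,2) = 36


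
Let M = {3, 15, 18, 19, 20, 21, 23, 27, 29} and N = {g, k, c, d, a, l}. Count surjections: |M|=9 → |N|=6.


n = |M| = 9, k = |N| = 6. Surjections via inclusion-exclusion:
S(n,k) = Σ(-1)^i × C(k,i) × (k-i)^n, i=0 to k
i=0: (-1)^0×C(6,0)×6^9 = 10077696
i=1: (-1)^1×C(6,1)×5^9 = -11718750
i=2: (-1)^2×C(6,2)×4^9 = 3932160
i=3: (-1)^3×C(6,3)×3^9 = -393660
i=4: (-1)^4×C(6,4)×2^9 = 7680
i=5: (-1)^5×C(6,5)×1^9 = -6
i=6: (-1)^6×C(6,6)×0^9 = 0
Total = 1905120

Number of surjections = 1905120


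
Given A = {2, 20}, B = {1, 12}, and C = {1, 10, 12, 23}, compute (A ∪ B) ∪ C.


A ∪ B = {1, 2, 12, 20}
(A ∪ B) ∪ C = {1, 2, 10, 12, 20, 23}

A ∪ B ∪ C = {1, 2, 10, 12, 20, 23}


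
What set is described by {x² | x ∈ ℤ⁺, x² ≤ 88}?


Checking each candidate:
Condition: positive perfect squares ≤ 88
Result = {1, 4, 9, 16, 25, 36, 49, 64, 81}

{1, 4, 9, 16, 25, 36, 49, 64, 81}


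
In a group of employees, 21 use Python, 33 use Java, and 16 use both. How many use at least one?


|A ∪ B| = |A| + |B| - |A ∩ B|
= 21 + 33 - 16
= 38

|A ∪ B| = 38


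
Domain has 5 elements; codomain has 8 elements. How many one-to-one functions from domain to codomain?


An injection sends each of |A| = 5 inputs to a distinct output in B.
# injections = |B|·(|B|-1)·…·(|B|-|A|+1) = 8! / (8 - 5)!
= 8 × 7 × 6 × 5 × 4
= 6720

Number of injections = 6720


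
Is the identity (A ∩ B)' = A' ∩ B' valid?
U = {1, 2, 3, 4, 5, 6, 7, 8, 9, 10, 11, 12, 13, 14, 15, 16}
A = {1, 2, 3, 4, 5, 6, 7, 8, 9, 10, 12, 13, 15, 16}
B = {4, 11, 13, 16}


LHS: A ∩ B = {4, 13, 16}
(A ∩ B)' = U \ (A ∩ B) = {1, 2, 3, 5, 6, 7, 8, 9, 10, 11, 12, 14, 15}
A' = {11, 14}, B' = {1, 2, 3, 5, 6, 7, 8, 9, 10, 12, 14, 15}
Claimed RHS: A' ∩ B' = {14}
Identity is INVALID: LHS = {1, 2, 3, 5, 6, 7, 8, 9, 10, 11, 12, 14, 15} but the RHS claimed here equals {14}. The correct form is (A ∩ B)' = A' ∪ B'.

Identity is invalid: (A ∩ B)' = {1, 2, 3, 5, 6, 7, 8, 9, 10, 11, 12, 14, 15} but A' ∩ B' = {14}. The correct De Morgan law is (A ∩ B)' = A' ∪ B'.


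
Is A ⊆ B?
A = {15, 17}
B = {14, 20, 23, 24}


A ⊆ B means every element of A is in B.
Elements in A not in B: {15, 17}
So A ⊄ B.

No, A ⊄ B


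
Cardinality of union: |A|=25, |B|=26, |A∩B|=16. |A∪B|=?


|A ∪ B| = |A| + |B| - |A ∩ B|
= 25 + 26 - 16
= 35

|A ∪ B| = 35


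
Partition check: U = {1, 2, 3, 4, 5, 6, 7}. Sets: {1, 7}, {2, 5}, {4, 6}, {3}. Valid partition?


A partition requires: (1) non-empty parts, (2) pairwise disjoint, (3) union = U
Parts: {1, 7}, {2, 5}, {4, 6}, {3}
Union of parts: {1, 2, 3, 4, 5, 6, 7}
U = {1, 2, 3, 4, 5, 6, 7}
All non-empty? True
Pairwise disjoint? True
Covers U? True

Yes, valid partition


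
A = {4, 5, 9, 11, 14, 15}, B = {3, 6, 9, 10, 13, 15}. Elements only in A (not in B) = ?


A = {4, 5, 9, 11, 14, 15}
B = {3, 6, 9, 10, 13, 15}
Region: only in A (not in B)
Elements: {4, 5, 11, 14}

Elements only in A (not in B): {4, 5, 11, 14}


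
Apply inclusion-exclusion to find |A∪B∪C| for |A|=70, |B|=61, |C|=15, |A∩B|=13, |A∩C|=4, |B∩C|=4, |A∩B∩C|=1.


|A∪B∪C| = |A|+|B|+|C| - |A∩B|-|A∩C|-|B∩C| + |A∩B∩C|
= 70+61+15 - 13-4-4 + 1
= 146 - 21 + 1
= 126

|A ∪ B ∪ C| = 126


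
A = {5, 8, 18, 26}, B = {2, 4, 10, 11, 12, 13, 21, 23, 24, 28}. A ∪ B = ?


A ∪ B = all elements in A or B (or both)
A = {5, 8, 18, 26}
B = {2, 4, 10, 11, 12, 13, 21, 23, 24, 28}
A ∪ B = {2, 4, 5, 8, 10, 11, 12, 13, 18, 21, 23, 24, 26, 28}

A ∪ B = {2, 4, 5, 8, 10, 11, 12, 13, 18, 21, 23, 24, 26, 28}


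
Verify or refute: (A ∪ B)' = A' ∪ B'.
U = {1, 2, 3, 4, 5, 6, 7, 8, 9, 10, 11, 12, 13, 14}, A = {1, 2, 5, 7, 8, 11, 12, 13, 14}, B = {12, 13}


LHS: A ∪ B = {1, 2, 5, 7, 8, 11, 12, 13, 14}
(A ∪ B)' = U \ (A ∪ B) = {3, 4, 6, 9, 10}
A' = {3, 4, 6, 9, 10}, B' = {1, 2, 3, 4, 5, 6, 7, 8, 9, 10, 11, 14}
Claimed RHS: A' ∪ B' = {1, 2, 3, 4, 5, 6, 7, 8, 9, 10, 11, 14}
Identity is INVALID: LHS = {3, 4, 6, 9, 10} but the RHS claimed here equals {1, 2, 3, 4, 5, 6, 7, 8, 9, 10, 11, 14}. The correct form is (A ∪ B)' = A' ∩ B'.

Identity is invalid: (A ∪ B)' = {3, 4, 6, 9, 10} but A' ∪ B' = {1, 2, 3, 4, 5, 6, 7, 8, 9, 10, 11, 14}. The correct De Morgan law is (A ∪ B)' = A' ∩ B'.


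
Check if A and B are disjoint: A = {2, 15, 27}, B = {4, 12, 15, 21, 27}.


Disjoint means A ∩ B = ∅.
A ∩ B = {15, 27}
A ∩ B ≠ ∅, so A and B are NOT disjoint.

No, A and B are not disjoint (A ∩ B = {15, 27})


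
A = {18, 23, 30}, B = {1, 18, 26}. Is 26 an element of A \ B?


A = {18, 23, 30}, B = {1, 18, 26}
A \ B = elements in A but not in B
A \ B = {23, 30}
Checking if 26 ∈ A \ B
26 is not in A \ B → False

26 ∉ A \ B


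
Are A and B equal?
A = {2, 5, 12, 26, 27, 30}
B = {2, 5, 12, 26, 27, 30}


Two sets are equal iff they have exactly the same elements.
A = {2, 5, 12, 26, 27, 30}
B = {2, 5, 12, 26, 27, 30}
Same elements → A = B

Yes, A = B


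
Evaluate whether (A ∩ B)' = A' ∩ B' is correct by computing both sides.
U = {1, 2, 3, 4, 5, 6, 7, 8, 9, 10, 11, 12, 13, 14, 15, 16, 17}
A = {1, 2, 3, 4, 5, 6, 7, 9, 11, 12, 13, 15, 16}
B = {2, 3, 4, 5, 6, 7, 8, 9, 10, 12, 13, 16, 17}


LHS: A ∩ B = {2, 3, 4, 5, 6, 7, 9, 12, 13, 16}
(A ∩ B)' = U \ (A ∩ B) = {1, 8, 10, 11, 14, 15, 17}
A' = {8, 10, 14, 17}, B' = {1, 11, 14, 15}
Claimed RHS: A' ∩ B' = {14}
Identity is INVALID: LHS = {1, 8, 10, 11, 14, 15, 17} but the RHS claimed here equals {14}. The correct form is (A ∩ B)' = A' ∪ B'.

Identity is invalid: (A ∩ B)' = {1, 8, 10, 11, 14, 15, 17} but A' ∩ B' = {14}. The correct De Morgan law is (A ∩ B)' = A' ∪ B'.


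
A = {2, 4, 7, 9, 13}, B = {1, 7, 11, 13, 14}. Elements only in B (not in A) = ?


A = {2, 4, 7, 9, 13}
B = {1, 7, 11, 13, 14}
Region: only in B (not in A)
Elements: {1, 11, 14}

Elements only in B (not in A): {1, 11, 14}


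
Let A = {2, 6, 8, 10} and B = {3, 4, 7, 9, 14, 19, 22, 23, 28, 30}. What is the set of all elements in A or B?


A ∪ B = all elements in A or B (or both)
A = {2, 6, 8, 10}
B = {3, 4, 7, 9, 14, 19, 22, 23, 28, 30}
A ∪ B = {2, 3, 4, 6, 7, 8, 9, 10, 14, 19, 22, 23, 28, 30}

A ∪ B = {2, 3, 4, 6, 7, 8, 9, 10, 14, 19, 22, 23, 28, 30}


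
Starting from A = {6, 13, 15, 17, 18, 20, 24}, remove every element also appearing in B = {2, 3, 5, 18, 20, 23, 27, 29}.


A \ B = elements in A but not in B
A = {6, 13, 15, 17, 18, 20, 24}
B = {2, 3, 5, 18, 20, 23, 27, 29}
Remove from A any elements in B
A \ B = {6, 13, 15, 17, 24}

A \ B = {6, 13, 15, 17, 24}


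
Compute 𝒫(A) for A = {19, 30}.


|A| = 2, so |P(A)| = 2^2 = 4
Enumerate subsets by cardinality (0 to 2):
∅, {19}, {30}, {19, 30}

P(A) has 4 subsets: ∅, {19}, {30}, {19, 30}


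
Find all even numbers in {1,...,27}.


Checking each candidate:
Condition: even numbers in {1,...,27}
Result = {2, 4, 6, 8, 10, 12, 14, 16, 18, 20, 22, 24, 26}

{2, 4, 6, 8, 10, 12, 14, 16, 18, 20, 22, 24, 26}


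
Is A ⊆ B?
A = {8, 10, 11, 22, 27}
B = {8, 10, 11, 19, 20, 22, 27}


A ⊆ B means every element of A is in B.
All elements of A are in B.
So A ⊆ B.

Yes, A ⊆ B


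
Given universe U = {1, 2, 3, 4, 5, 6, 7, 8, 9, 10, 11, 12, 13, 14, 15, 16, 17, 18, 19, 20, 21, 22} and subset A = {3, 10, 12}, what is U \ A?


Aᶜ = U \ A = elements in U but not in A
U = {1, 2, 3, 4, 5, 6, 7, 8, 9, 10, 11, 12, 13, 14, 15, 16, 17, 18, 19, 20, 21, 22}
A = {3, 10, 12}
Aᶜ = {1, 2, 4, 5, 6, 7, 8, 9, 11, 13, 14, 15, 16, 17, 18, 19, 20, 21, 22}

Aᶜ = {1, 2, 4, 5, 6, 7, 8, 9, 11, 13, 14, 15, 16, 17, 18, 19, 20, 21, 22}


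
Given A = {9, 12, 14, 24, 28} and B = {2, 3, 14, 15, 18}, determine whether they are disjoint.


Disjoint means A ∩ B = ∅.
A ∩ B = {14}
A ∩ B ≠ ∅, so A and B are NOT disjoint.

No, A and B are not disjoint (A ∩ B = {14})


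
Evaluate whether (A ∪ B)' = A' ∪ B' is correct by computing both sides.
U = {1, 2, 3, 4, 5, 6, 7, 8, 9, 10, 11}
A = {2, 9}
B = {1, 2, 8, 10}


LHS: A ∪ B = {1, 2, 8, 9, 10}
(A ∪ B)' = U \ (A ∪ B) = {3, 4, 5, 6, 7, 11}
A' = {1, 3, 4, 5, 6, 7, 8, 10, 11}, B' = {3, 4, 5, 6, 7, 9, 11}
Claimed RHS: A' ∪ B' = {1, 3, 4, 5, 6, 7, 8, 9, 10, 11}
Identity is INVALID: LHS = {3, 4, 5, 6, 7, 11} but the RHS claimed here equals {1, 3, 4, 5, 6, 7, 8, 9, 10, 11}. The correct form is (A ∪ B)' = A' ∩ B'.

Identity is invalid: (A ∪ B)' = {3, 4, 5, 6, 7, 11} but A' ∪ B' = {1, 3, 4, 5, 6, 7, 8, 9, 10, 11}. The correct De Morgan law is (A ∪ B)' = A' ∩ B'.


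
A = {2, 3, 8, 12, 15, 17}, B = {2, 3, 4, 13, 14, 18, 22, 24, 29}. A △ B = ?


A △ B = (A \ B) ∪ (B \ A) = elements in exactly one of A or B
A \ B = {8, 12, 15, 17}
B \ A = {4, 13, 14, 18, 22, 24, 29}
A △ B = {4, 8, 12, 13, 14, 15, 17, 18, 22, 24, 29}

A △ B = {4, 8, 12, 13, 14, 15, 17, 18, 22, 24, 29}


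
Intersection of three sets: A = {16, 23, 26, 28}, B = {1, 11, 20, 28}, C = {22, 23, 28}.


A ∩ B = {28}
(A ∩ B) ∩ C = {28}

A ∩ B ∩ C = {28}


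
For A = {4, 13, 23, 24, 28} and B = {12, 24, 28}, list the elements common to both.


A ∩ B = elements in both A and B
A = {4, 13, 23, 24, 28}
B = {12, 24, 28}
A ∩ B = {24, 28}

A ∩ B = {24, 28}


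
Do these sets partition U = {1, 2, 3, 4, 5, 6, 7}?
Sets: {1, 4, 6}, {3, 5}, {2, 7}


A partition requires: (1) non-empty parts, (2) pairwise disjoint, (3) union = U
Parts: {1, 4, 6}, {3, 5}, {2, 7}
Union of parts: {1, 2, 3, 4, 5, 6, 7}
U = {1, 2, 3, 4, 5, 6, 7}
All non-empty? True
Pairwise disjoint? True
Covers U? True

Yes, valid partition


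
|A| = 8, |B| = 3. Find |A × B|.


|A × B| = |A| × |B|
= 8 × 3
= 24

|A × B| = 24


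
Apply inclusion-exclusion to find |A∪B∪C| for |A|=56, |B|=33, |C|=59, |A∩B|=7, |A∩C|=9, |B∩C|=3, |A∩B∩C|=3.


|A∪B∪C| = |A|+|B|+|C| - |A∩B|-|A∩C|-|B∩C| + |A∩B∩C|
= 56+33+59 - 7-9-3 + 3
= 148 - 19 + 3
= 132

|A ∪ B ∪ C| = 132


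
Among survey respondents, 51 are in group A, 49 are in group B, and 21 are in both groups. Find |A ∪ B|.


|A ∪ B| = |A| + |B| - |A ∩ B|
= 51 + 49 - 21
= 79

|A ∪ B| = 79


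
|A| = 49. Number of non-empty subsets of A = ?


Total subsets = 2^n = 2^49 = 562949953421312
Non-empty subsets exclude the empty set: 2^n - 1
= 562949953421312 - 1
= 562949953421311

Number of non-empty subsets = 562949953421311


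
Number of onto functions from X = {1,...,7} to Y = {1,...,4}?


n = |X| = 7, k = |Y| = 4. Surjections via inclusion-exclusion:
S(n,k) = Σ(-1)^i × C(k,i) × (k-i)^n, i=0 to k
i=0: (-1)^0×C(4,0)×4^7 = 16384
i=1: (-1)^1×C(4,1)×3^7 = -8748
i=2: (-1)^2×C(4,2)×2^7 = 768
i=3: (-1)^3×C(4,3)×1^7 = -4
i=4: (-1)^4×C(4,4)×0^7 = 0
Total = 8400

Number of surjections = 8400


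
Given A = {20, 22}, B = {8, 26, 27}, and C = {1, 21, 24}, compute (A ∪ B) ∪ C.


A ∪ B = {8, 20, 22, 26, 27}
(A ∪ B) ∪ C = {1, 8, 20, 21, 22, 24, 26, 27}

A ∪ B ∪ C = {1, 8, 20, 21, 22, 24, 26, 27}


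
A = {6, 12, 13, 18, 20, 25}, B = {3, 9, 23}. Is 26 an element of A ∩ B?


A = {6, 12, 13, 18, 20, 25}, B = {3, 9, 23}
A ∩ B = elements in both A and B
A ∩ B = ∅
Checking if 26 ∈ A ∩ B
26 is not in A ∩ B → False

26 ∉ A ∩ B


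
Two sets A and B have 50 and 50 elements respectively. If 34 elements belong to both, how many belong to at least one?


|A ∪ B| = |A| + |B| - |A ∩ B|
= 50 + 50 - 34
= 66

|A ∪ B| = 66
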